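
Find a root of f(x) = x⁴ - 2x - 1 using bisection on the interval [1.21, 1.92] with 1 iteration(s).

f(x) = x⁴ - 2x - 1
Initial interval: [1.21, 1.92]

Iteration 1:
  c_1 = (1.210000 + 1.920000)/2 = 1.565000
  f(c_1) = f(1.565000) = 1.868703
  f(a) × f(c) < 0, new interval: [1.210000, 1.565000]

After 1 iteration(s), the approximation is c_1 = 1.565000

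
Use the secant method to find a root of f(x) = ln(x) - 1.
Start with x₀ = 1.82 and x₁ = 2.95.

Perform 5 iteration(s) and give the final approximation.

f(x) = ln(x) - 1
x₀ = 1.82, x₁ = 2.95

Secant formula: x_{n+1} = x_n - f(x_n)(x_n - x_{n-1})/(f(x_n) - f(x_{n-1}))

Iteration 1:
  f(1.820000) = -0.401163
  f(2.950000) = 0.081805
  x_2 = 2.950000 - 0.081805×(2.950000 - 1.820000)/(0.081805 - (-0.401163))
       = 2.758601
Iteration 2:
  f(2.950000) = 0.081805
  f(2.758601) = 0.014724
  x_3 = 2.758601 - 0.014724×(2.758601 - 2.950000)/(0.014724 - 0.081805)
       = 2.716591
Iteration 3:
  f(2.758601) = 0.014724
  f(2.716591) = -0.000622
  x_4 = 2.716591 - (-0.000622)×(2.716591 - 2.758601)/(-0.000622 - 0.014724)
       = 2.718294
Iteration 4:
  f(2.716591) = -0.000622
  f(2.718294) = 0.000005
  x_5 = 2.718294 - 0.000005×(2.718294 - 2.716591)/(0.000005 - (-0.000622))
       = 2.718282
Iteration 5:
  f(2.718294) = 0.000005
  f(2.718282) = 0.000000
  x_6 = 2.718282 - 0.000000×(2.718282 - 2.718294)/(0.000000 - 0.000005)
       = 2.718282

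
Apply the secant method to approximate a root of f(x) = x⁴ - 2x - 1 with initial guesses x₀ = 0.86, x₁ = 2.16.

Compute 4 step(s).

f(x) = x⁴ - 2x - 1
x₀ = 0.86, x₁ = 2.16

Secant formula: x_{n+1} = x_n - f(x_n)(x_n - x_{n-1})/(f(x_n) - f(x_{n-1}))

Iteration 1:
  f(0.860000) = -2.172992
  f(2.160000) = 16.447823
  x_2 = 2.160000 - 16.447823×(2.160000 - 0.860000)/(16.447823 - (-2.172992))
       = 1.011706
Iteration 2:
  f(2.160000) = 16.447823
  f(1.011706) = -1.975759
  x_3 = 1.011706 - (-1.975759)×(1.011706 - 2.160000)/(-1.975759 - 16.447823)
       = 1.134850
Iteration 3:
  f(1.011706) = -1.975759
  f(1.134850) = -1.611054
  x_4 = 1.134850 - (-1.611054)×(1.134850 - 1.011706)/(-1.611054 - (-1.975759))
       = 1.678827
Iteration 4:
  f(1.134850) = -1.611054
  f(1.678827) = 3.586062
  x_5 = 1.678827 - 3.586062×(1.678827 - 1.134850)/(3.586062 - (-1.611054))
       = 1.303477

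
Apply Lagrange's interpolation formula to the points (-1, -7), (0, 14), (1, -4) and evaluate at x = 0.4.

Lagrange interpolation formula:
P(x) = Σ yᵢ × Lᵢ(x)
where Lᵢ(x) = Π_{j≠i} (x - xⱼ)/(xᵢ - xⱼ)

L_0(0.4) = (0.4 - 0)/(-1 - 0) × (0.4 - 1)/(-1 - 1) = -0.120000
L_1(0.4) = (0.4 - (-1))/(0 - (-1)) × (0.4 - 1)/(0 - 1) = 0.840000
L_2(0.4) = (0.4 - (-1))/(1 - (-1)) × (0.4 - 0)/(1 - 0) = 0.280000

P(0.4) = (-7)×L_0(0.4) + 14×L_1(0.4) + (-4)×L_2(0.4)
P(0.4) = 11.480000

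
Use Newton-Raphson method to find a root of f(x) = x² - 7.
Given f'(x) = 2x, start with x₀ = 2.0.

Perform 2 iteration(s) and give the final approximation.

f(x) = x² - 7
f'(x) = 2x
x₀ = 2.0

Newton-Raphson formula: x_{n+1} = x_n - f(x_n)/f'(x_n)

Iteration 1:
  f(2.000000) = -3.000000
  f'(2.000000) = 4.000000
  x_1 = 2.000000 - (-3.000000)/4.000000 = 2.750000
Iteration 2:
  f(2.750000) = 0.562500
  f'(2.750000) = 5.500000
  x_2 = 2.750000 - 0.562500/5.500000 = 2.647727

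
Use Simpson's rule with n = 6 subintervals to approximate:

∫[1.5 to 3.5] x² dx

f(x) = x²
a = 1.5, b = 3.5, n = 6
h = (b - a)/n = 0.333333

Simpson's rule: (h/3)[f(x₀) + 4f(x₁) + 2f(x₂) + ... + f(xₙ)]

x_0 = 1.5000, f(x_0) = 2.250000, coefficient = 1
x_1 = 1.8333, f(x_1) = 3.361111, coefficient = 4
x_2 = 2.1667, f(x_2) = 4.694444, coefficient = 2
x_3 = 2.5000, f(x_3) = 6.250000, coefficient = 4
x_4 = 2.8333, f(x_4) = 8.027778, coefficient = 2
x_5 = 3.1667, f(x_5) = 10.027778, coefficient = 4
x_6 = 3.5000, f(x_6) = 12.250000, coefficient = 1

I ≈ (0.333333/3) × 118.500000 = 13.166667
Exact value: 13.166667
Error: 0.000000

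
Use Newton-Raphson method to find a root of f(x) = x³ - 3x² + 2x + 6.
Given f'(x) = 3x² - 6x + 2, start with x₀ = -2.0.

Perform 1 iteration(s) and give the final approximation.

f(x) = x³ - 3x² + 2x + 6
f'(x) = 3x² - 6x + 2
x₀ = -2.0

Newton-Raphson formula: x_{n+1} = x_n - f(x_n)/f'(x_n)

Iteration 1:
  f(-2.000000) = -18.000000
  f'(-2.000000) = 26.000000
  x_1 = -2.000000 - (-18.000000)/26.000000 = -1.307692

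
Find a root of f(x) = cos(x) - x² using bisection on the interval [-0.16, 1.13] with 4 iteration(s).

f(x) = cos(x) - x²
Initial interval: [-0.16, 1.13]

Iteration 1:
  c_1 = (-0.160000 + 1.130000)/2 = 0.485000
  f(c_1) = f(0.485000) = 0.649450
  f(a) × f(c) ≥ 0, new interval: [0.485000, 1.130000]
Iteration 2:
  c_2 = (0.485000 + 1.130000)/2 = 0.807500
  f(c_2) = f(0.807500) = 0.039251
  f(a) × f(c) ≥ 0, new interval: [0.807500, 1.130000]
Iteration 3:
  c_3 = (0.807500 + 1.130000)/2 = 0.968750
  f(c_3) = f(0.968750) = -0.372146
  f(a) × f(c) < 0, new interval: [0.807500, 0.968750]
Iteration 4:
  c_4 = (0.807500 + 0.968750)/2 = 0.888125
  f(c_4) = f(0.888125) = -0.157898
  f(a) × f(c) < 0, new interval: [0.807500, 0.888125]

After 4 iteration(s), the approximation is c_4 = 0.888125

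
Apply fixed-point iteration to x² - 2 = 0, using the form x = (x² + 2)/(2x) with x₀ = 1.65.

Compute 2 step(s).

Equation: x² - 2 = 0
Fixed-point form: x = (x² + 2)/(2x)
x₀ = 1.65

x_1 = g(1.650000) = 1.431061
x_2 = g(1.431061) = 1.414313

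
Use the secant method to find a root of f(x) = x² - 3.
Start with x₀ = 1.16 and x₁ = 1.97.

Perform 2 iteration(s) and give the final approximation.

f(x) = x² - 3
x₀ = 1.16, x₁ = 1.97

Secant formula: x_{n+1} = x_n - f(x_n)(x_n - x_{n-1})/(f(x_n) - f(x_{n-1}))

Iteration 1:
  f(1.160000) = -1.654400
  f(1.970000) = 0.880900
  x_2 = 1.970000 - 0.880900×(1.970000 - 1.160000)/(0.880900 - (-1.654400))
       = 1.688562
Iteration 2:
  f(1.970000) = 0.880900
  f(1.688562) = -0.148757
  x_3 = 1.688562 - (-0.148757)×(1.688562 - 1.970000)/(-0.148757 - 0.880900)
       = 1.729222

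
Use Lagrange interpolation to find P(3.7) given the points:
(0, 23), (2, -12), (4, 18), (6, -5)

Lagrange interpolation formula:
P(x) = Σ yᵢ × Lᵢ(x)
where Lᵢ(x) = Π_{j≠i} (x - xⱼ)/(xᵢ - xⱼ)

L_0(3.7) = (3.7 - 2)/(0 - 2) × (3.7 - 4)/(0 - 4) × (3.7 - 6)/(0 - 6) = -0.024437
L_1(3.7) = (3.7 - 0)/(2 - 0) × (3.7 - 4)/(2 - 4) × (3.7 - 6)/(2 - 6) = 0.159562
L_2(3.7) = (3.7 - 0)/(4 - 0) × (3.7 - 2)/(4 - 2) × (3.7 - 6)/(4 - 6) = 0.904188
L_3(3.7) = (3.7 - 0)/(6 - 0) × (3.7 - 2)/(6 - 2) × (3.7 - 4)/(6 - 4) = -0.039312

P(3.7) = 23×L_0(3.7) + (-12)×L_1(3.7) + 18×L_2(3.7) + (-5)×L_3(3.7)
P(3.7) = 13.995125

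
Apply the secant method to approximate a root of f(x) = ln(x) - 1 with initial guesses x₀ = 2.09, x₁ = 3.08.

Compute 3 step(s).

f(x) = ln(x) - 1
x₀ = 2.09, x₁ = 3.08

Secant formula: x_{n+1} = x_n - f(x_n)(x_n - x_{n-1})/(f(x_n) - f(x_{n-1}))

Iteration 1:
  f(2.090000) = -0.262836
  f(3.080000) = 0.124930
  x_2 = 3.080000 - 0.124930×(3.080000 - 2.090000)/(0.124930 - (-0.262836))
       = 2.761044
Iteration 2:
  f(3.080000) = 0.124930
  f(2.761044) = 0.015609
  x_3 = 2.761044 - 0.015609×(2.761044 - 3.080000)/(0.015609 - 0.124930)
       = 2.715503
Iteration 3:
  f(2.761044) = 0.015609
  f(2.715503) = -0.001023
  x_4 = 2.715503 - (-0.001023)×(2.715503 - 2.761044)/(-0.001023 - 0.015609)
       = 2.718304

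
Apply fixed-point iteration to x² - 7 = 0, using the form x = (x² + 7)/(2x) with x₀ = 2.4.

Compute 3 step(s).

Equation: x² - 7 = 0
Fixed-point form: x = (x² + 7)/(2x)
x₀ = 2.4

x_1 = g(2.400000) = 2.658333
x_2 = g(2.658333) = 2.645781
x_3 = g(2.645781) = 2.645751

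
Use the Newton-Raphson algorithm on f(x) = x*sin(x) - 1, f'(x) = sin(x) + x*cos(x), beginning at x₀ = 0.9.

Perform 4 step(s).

f(x) = x*sin(x) - 1
f'(x) = sin(x) + x*cos(x)
x₀ = 0.9

Newton-Raphson formula: x_{n+1} = x_n - f(x_n)/f'(x_n)

Iteration 1:
  f(0.900000) = -0.295006
  f'(0.900000) = 1.342776
  x_1 = 0.900000 - (-0.295006)/1.342776 = 1.119698
Iteration 2:
  f(1.119698) = 0.007694
  f'(1.119698) = 1.388106
  x_2 = 1.119698 - 0.007694/1.388106 = 1.114156
Iteration 3:
  f(1.114156) = -0.000002
  f'(1.114156) = 1.388810
  x_3 = 1.114156 - (-0.000002)/1.388810 = 1.114157
Iteration 4:
  f(1.114157) = 0.000000
  f'(1.114157) = 1.388809
  x_4 = 1.114157 - 0.000000/1.388809 = 1.114157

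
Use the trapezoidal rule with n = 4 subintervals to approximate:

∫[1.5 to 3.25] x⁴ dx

f(x) = x⁴
a = 1.5, b = 3.25, n = 4
h = (b - a)/n = 0.437500

Trapezoidal rule: (h/2)[f(x₀) + 2f(x₁) + 2f(x₂) + ... + f(xₙ)]

x_0 = 1.5000, f(x_0) = 5.062500, coefficient = 1
x_1 = 1.9375, f(x_1) = 14.091812, coefficient = 2
x_2 = 2.3750, f(x_2) = 31.816650, coefficient = 2
x_3 = 2.8125, f(x_3) = 62.570572, coefficient = 2
x_4 = 3.2500, f(x_4) = 111.566406, coefficient = 1

I ≈ (0.437500/2) × 333.586975 = 72.972151
Exact value: 70.999414
Error: 1.972737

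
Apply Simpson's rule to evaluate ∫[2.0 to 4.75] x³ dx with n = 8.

f(x) = x³
a = 2.0, b = 4.75, n = 8
h = (b - a)/n = 0.343750

Simpson's rule: (h/3)[f(x₀) + 4f(x₁) + 2f(x₂) + ... + f(xₙ)]

x_0 = 2.0000, f(x_0) = 8.000000, coefficient = 1
x_1 = 2.3438, f(x_1) = 12.874603, coefficient = 4
x_2 = 2.6875, f(x_2) = 19.410889, coefficient = 2
x_3 = 3.0312, f(x_3) = 27.852570, coefficient = 4
x_4 = 3.3750, f(x_4) = 38.443359, coefficient = 2
x_5 = 3.7188, f(x_5) = 51.426971, coefficient = 4
x_6 = 4.0625, f(x_6) = 67.047119, coefficient = 2
x_7 = 4.4062, f(x_7) = 85.547516, coefficient = 4
x_8 = 4.7500, f(x_8) = 107.171875, coefficient = 1

I ≈ (0.343750/3) × 1075.781250 = 123.266602
Exact value: 123.266602
Error: 0.000000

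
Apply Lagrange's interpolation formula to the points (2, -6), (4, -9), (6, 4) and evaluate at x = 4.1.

Lagrange interpolation formula:
P(x) = Σ yᵢ × Lᵢ(x)
where Lᵢ(x) = Π_{j≠i} (x - xⱼ)/(xᵢ - xⱼ)

L_0(4.1) = (4.1 - 4)/(2 - 4) × (4.1 - 6)/(2 - 6) = -0.023750
L_1(4.1) = (4.1 - 2)/(4 - 2) × (4.1 - 6)/(4 - 6) = 0.997500
L_2(4.1) = (4.1 - 2)/(6 - 2) × (4.1 - 4)/(6 - 4) = 0.026250

P(4.1) = (-6)×L_0(4.1) + (-9)×L_1(4.1) + 4×L_2(4.1)
P(4.1) = -8.730000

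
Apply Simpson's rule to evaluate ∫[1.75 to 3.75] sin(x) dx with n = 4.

f(x) = sin(x)
a = 1.75, b = 3.75, n = 4
h = (b - a)/n = 0.500000

Simpson's rule: (h/3)[f(x₀) + 4f(x₁) + 2f(x₂) + ... + f(xₙ)]

x_0 = 1.7500, f(x_0) = 0.983986, coefficient = 1
x_1 = 2.2500, f(x_1) = 0.778073, coefficient = 4
x_2 = 2.7500, f(x_2) = 0.381661, coefficient = 2
x_3 = 3.2500, f(x_3) = -0.108195, coefficient = 4
x_4 = 3.7500, f(x_4) = -0.571561, coefficient = 1

I ≈ (0.500000/3) × 3.855259 = 0.642543
Exact value: 0.642313
Error: 0.000230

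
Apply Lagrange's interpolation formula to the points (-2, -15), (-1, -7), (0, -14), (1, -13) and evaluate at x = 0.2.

Lagrange interpolation formula:
P(x) = Σ yᵢ × Lᵢ(x)
where Lᵢ(x) = Π_{j≠i} (x - xⱼ)/(xᵢ - xⱼ)

L_0(0.2) = (0.2 - (-1))/(-2 - (-1)) × (0.2 - 0)/(-2 - 0) × (0.2 - 1)/(-2 - 1) = 0.032000
L_1(0.2) = (0.2 - (-2))/(-1 - (-2)) × (0.2 - 0)/(-1 - 0) × (0.2 - 1)/(-1 - 1) = -0.176000
L_2(0.2) = (0.2 - (-2))/(0 - (-2)) × (0.2 - (-1))/(0 - (-1)) × (0.2 - 1)/(0 - 1) = 1.056000
L_3(0.2) = (0.2 - (-2))/(1 - (-2)) × (0.2 - (-1))/(1 - (-1)) × (0.2 - 0)/(1 - 0) = 0.088000

P(0.2) = (-15)×L_0(0.2) + (-7)×L_1(0.2) + (-14)×L_2(0.2) + (-13)×L_3(0.2)
P(0.2) = -15.176000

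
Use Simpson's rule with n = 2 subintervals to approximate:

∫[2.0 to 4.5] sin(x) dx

f(x) = sin(x)
a = 2.0, b = 4.5, n = 2
h = (b - a)/n = 1.250000

Simpson's rule: (h/3)[f(x₀) + 4f(x₁) + 2f(x₂) + ... + f(xₙ)]

x_0 = 2.0000, f(x_0) = 0.909297, coefficient = 1
x_1 = 3.2500, f(x_1) = -0.108195, coefficient = 4
x_2 = 4.5000, f(x_2) = -0.977530, coefficient = 1

I ≈ (1.250000/3) × -0.501013 = -0.208756
Exact value: -0.205351
Error: 0.003404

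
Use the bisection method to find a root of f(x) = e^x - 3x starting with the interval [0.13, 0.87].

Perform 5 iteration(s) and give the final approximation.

f(x) = e^x - 3x
Initial interval: [0.13, 0.87]

Iteration 1:
  c_1 = (0.130000 + 0.870000)/2 = 0.500000
  f(c_1) = f(0.500000) = 0.148721
  f(a) × f(c) ≥ 0, new interval: [0.500000, 0.870000]
Iteration 2:
  c_2 = (0.500000 + 0.870000)/2 = 0.685000
  f(c_2) = f(0.685000) = -0.071228
  f(a) × f(c) < 0, new interval: [0.500000, 0.685000]
Iteration 3:
  c_3 = (0.500000 + 0.685000)/2 = 0.592500
  f(c_3) = f(0.592500) = 0.031004
  f(a) × f(c) ≥ 0, new interval: [0.592500, 0.685000]
Iteration 4:
  c_4 = (0.592500 + 0.685000)/2 = 0.638750
  f(c_4) = f(0.638750) = -0.022138
  f(a) × f(c) < 0, new interval: [0.592500, 0.638750]
Iteration 5:
  c_5 = (0.592500 + 0.638750)/2 = 0.615625
  f(c_5) = f(0.615625) = 0.003938
  f(a) × f(c) ≥ 0, new interval: [0.615625, 0.638750]

After 5 iteration(s), the approximation is c_5 = 0.615625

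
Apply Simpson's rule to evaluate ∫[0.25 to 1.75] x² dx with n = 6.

f(x) = x²
a = 0.25, b = 1.75, n = 6
h = (b - a)/n = 0.250000

Simpson's rule: (h/3)[f(x₀) + 4f(x₁) + 2f(x₂) + ... + f(xₙ)]

x_0 = 0.2500, f(x_0) = 0.062500, coefficient = 1
x_1 = 0.5000, f(x_1) = 0.250000, coefficient = 4
x_2 = 0.7500, f(x_2) = 0.562500, coefficient = 2
x_3 = 1.0000, f(x_3) = 1.000000, coefficient = 4
x_4 = 1.2500, f(x_4) = 1.562500, coefficient = 2
x_5 = 1.5000, f(x_5) = 2.250000, coefficient = 4
x_6 = 1.7500, f(x_6) = 3.062500, coefficient = 1

I ≈ (0.250000/3) × 21.375000 = 1.781250
Exact value: 1.781250
Error: 0.000000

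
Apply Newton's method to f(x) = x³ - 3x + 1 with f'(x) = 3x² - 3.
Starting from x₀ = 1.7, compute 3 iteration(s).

f(x) = x³ - 3x + 1
f'(x) = 3x² - 3
x₀ = 1.7

Newton-Raphson formula: x_{n+1} = x_n - f(x_n)/f'(x_n)

Iteration 1:
  f(1.700000) = 0.813000
  f'(1.700000) = 5.670000
  x_1 = 1.700000 - 0.813000/5.670000 = 1.556614
Iteration 2:
  f(1.556614) = 0.101906
  f'(1.556614) = 4.269139
  x_2 = 1.556614 - 0.101906/4.269139 = 1.532743
Iteration 3:
  f(1.532743) = 0.002647
  f'(1.532743) = 4.047907
  x_3 = 1.532743 - 0.002647/4.047907 = 1.532089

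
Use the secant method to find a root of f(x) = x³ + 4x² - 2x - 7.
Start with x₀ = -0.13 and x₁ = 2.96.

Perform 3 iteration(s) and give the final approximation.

f(x) = x³ + 4x² - 2x - 7
x₀ = -0.13, x₁ = 2.96

Secant formula: x_{n+1} = x_n - f(x_n)(x_n - x_{n-1})/(f(x_n) - f(x_{n-1}))

Iteration 1:
  f(-0.130000) = -6.674597
  f(2.960000) = 48.060736
  x_2 = 2.960000 - 48.060736×(2.960000 - (-0.130000))/(48.060736 - (-6.674597))
       = 0.246804
Iteration 2:
  f(2.960000) = 48.060736
  f(0.246804) = -7.234926
  x_3 = 0.246804 - (-7.234926)×(0.246804 - 2.960000)/(-7.234926 - 48.060736)
       = 0.601801
Iteration 3:
  f(0.246804) = -7.234926
  f(0.601801) = -6.536994
  x_4 = 0.601801 - (-6.536994)×(0.601801 - 0.246804)/(-6.536994 - (-7.234926))
       = 3.926783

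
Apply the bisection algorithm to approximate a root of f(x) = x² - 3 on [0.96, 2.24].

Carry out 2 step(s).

f(x) = x² - 3
Initial interval: [0.96, 2.24]

Iteration 1:
  c_1 = (0.960000 + 2.240000)/2 = 1.600000
  f(c_1) = f(1.600000) = -0.440000
  f(a) × f(c) ≥ 0, new interval: [1.600000, 2.240000]
Iteration 2:
  c_2 = (1.600000 + 2.240000)/2 = 1.920000
  f(c_2) = f(1.920000) = 0.686400
  f(a) × f(c) < 0, new interval: [1.600000, 1.920000]

After 2 iteration(s), the approximation is c_2 = 1.920000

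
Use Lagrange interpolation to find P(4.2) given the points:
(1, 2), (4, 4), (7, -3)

Lagrange interpolation formula:
P(x) = Σ yᵢ × Lᵢ(x)
where Lᵢ(x) = Π_{j≠i} (x - xⱼ)/(xᵢ - xⱼ)

L_0(4.2) = (4.2 - 4)/(1 - 4) × (4.2 - 7)/(1 - 7) = -0.031111
L_1(4.2) = (4.2 - 1)/(4 - 1) × (4.2 - 7)/(4 - 7) = 0.995556
L_2(4.2) = (4.2 - 1)/(7 - 1) × (4.2 - 4)/(7 - 4) = 0.035556

P(4.2) = 2×L_0(4.2) + 4×L_1(4.2) + (-3)×L_2(4.2)
P(4.2) = 3.813333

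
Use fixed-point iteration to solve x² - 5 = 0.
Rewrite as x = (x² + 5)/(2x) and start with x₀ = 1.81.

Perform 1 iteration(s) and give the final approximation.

Equation: x² - 5 = 0
Fixed-point form: x = (x² + 5)/(2x)
x₀ = 1.81

x_1 = g(1.810000) = 2.286215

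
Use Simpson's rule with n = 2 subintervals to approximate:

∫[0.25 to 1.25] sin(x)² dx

f(x) = sin(x)²
a = 0.25, b = 1.25, n = 2
h = (b - a)/n = 0.500000

Simpson's rule: (h/3)[f(x₀) + 4f(x₁) + 2f(x₂) + ... + f(xₙ)]

x_0 = 0.2500, f(x_0) = 0.061209, coefficient = 1
x_1 = 0.7500, f(x_1) = 0.464631, coefficient = 4
x_2 = 1.2500, f(x_2) = 0.900572, coefficient = 1

I ≈ (0.500000/3) × 2.820306 = 0.470051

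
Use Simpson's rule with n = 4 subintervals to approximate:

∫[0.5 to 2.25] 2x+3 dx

f(x) = 2x+3
a = 0.5, b = 2.25, n = 4
h = (b - a)/n = 0.437500

Simpson's rule: (h/3)[f(x₀) + 4f(x₁) + 2f(x₂) + ... + f(xₙ)]

x_0 = 0.5000, f(x_0) = 4.000000, coefficient = 1
x_1 = 0.9375, f(x_1) = 4.875000, coefficient = 4
x_2 = 1.3750, f(x_2) = 5.750000, coefficient = 2
x_3 = 1.8125, f(x_3) = 6.625000, coefficient = 4
x_4 = 2.2500, f(x_4) = 7.500000, coefficient = 1

I ≈ (0.437500/3) × 69.000000 = 10.062500
Exact value: 10.062500
Error: 0.000000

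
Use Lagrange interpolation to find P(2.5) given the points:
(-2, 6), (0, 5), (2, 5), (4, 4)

Lagrange interpolation formula:
P(x) = Σ yᵢ × Lᵢ(x)
where Lᵢ(x) = Π_{j≠i} (x - xⱼ)/(xᵢ - xⱼ)

L_0(2.5) = (2.5 - 0)/(-2 - 0) × (2.5 - 2)/(-2 - 2) × (2.5 - 4)/(-2 - 4) = 0.039062
L_1(2.5) = (2.5 - (-2))/(0 - (-2)) × (2.5 - 2)/(0 - 2) × (2.5 - 4)/(0 - 4) = -0.210938
L_2(2.5) = (2.5 - (-2))/(2 - (-2)) × (2.5 - 0)/(2 - 0) × (2.5 - 4)/(2 - 4) = 1.054688
L_3(2.5) = (2.5 - (-2))/(4 - (-2)) × (2.5 - 0)/(4 - 0) × (2.5 - 2)/(4 - 2) = 0.117188

P(2.5) = 6×L_0(2.5) + 5×L_1(2.5) + 5×L_2(2.5) + 4×L_3(2.5)
P(2.5) = 4.921875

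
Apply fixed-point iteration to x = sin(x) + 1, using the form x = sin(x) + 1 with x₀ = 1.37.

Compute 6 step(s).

Equation: x = sin(x) + 1
Fixed-point form: x = sin(x) + 1
x₀ = 1.37

x_1 = g(1.370000) = 1.979908
x_2 = g(1.979908) = 1.917475
x_3 = g(1.917475) = 1.940507
x_4 = g(1.940507) = 1.932432
x_5 = g(1.932432) = 1.935319
x_6 = g(1.935319) = 1.934294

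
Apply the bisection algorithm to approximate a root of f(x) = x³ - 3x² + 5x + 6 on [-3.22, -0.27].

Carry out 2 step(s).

f(x) = x³ - 3x² + 5x + 6
Initial interval: [-3.22, -0.27]

Iteration 1:
  c_1 = (-3.220000 + (-0.270000))/2 = -1.745000
  f(c_1) = f(-1.745000) = -17.173644
  f(a) × f(c) ≥ 0, new interval: [-1.745000, -0.270000]
Iteration 2:
  c_2 = (-1.745000 + (-0.270000))/2 = -1.007500
  f(c_2) = f(-1.007500) = -3.105338
  f(a) × f(c) ≥ 0, new interval: [-1.007500, -0.270000]

After 2 iteration(s), the approximation is c_2 = -1.007500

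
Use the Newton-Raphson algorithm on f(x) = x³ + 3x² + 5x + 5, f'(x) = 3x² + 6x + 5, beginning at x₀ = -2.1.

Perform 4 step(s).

f(x) = x³ + 3x² + 5x + 5
f'(x) = 3x² + 6x + 5
x₀ = -2.1

Newton-Raphson formula: x_{n+1} = x_n - f(x_n)/f'(x_n)

Iteration 1:
  f(-2.100000) = -1.531000
  f'(-2.100000) = 5.630000
  x_1 = -2.100000 - (-1.531000)/5.630000 = -1.828064
Iteration 2:
  f(-1.828064) = -0.223923
  f'(-1.828064) = 4.057070
  x_2 = -1.828064 - (-0.223923)/4.057070 = -1.772871
Iteration 3:
  f(-1.772871) = -0.007399
  f'(-1.772871) = 3.791987
  x_3 = -1.772871 - (-0.007399)/3.791987 = -1.770919
Iteration 4:
  f(-1.770919) = -0.000009
  f'(-1.770919) = 3.782950
  x_4 = -1.770919 - (-0.000009)/3.782950 = -1.770917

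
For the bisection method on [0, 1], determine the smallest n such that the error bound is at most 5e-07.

We need (b-a)/2^n ≤ 5e-07
(1 - 0)/2^n ≤ 5e-07
1/2^n ≤ 5e-07
2^n ≥ 2000000
n ≥ log₂(2000000) = 20.93
n ≥ 21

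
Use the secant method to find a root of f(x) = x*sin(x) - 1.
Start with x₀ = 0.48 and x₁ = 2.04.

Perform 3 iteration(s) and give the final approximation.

f(x) = x*sin(x) - 1
x₀ = 0.48, x₁ = 2.04

Secant formula: x_{n+1} = x_n - f(x_n)(x_n - x_{n-1})/(f(x_n) - f(x_{n-1}))

Iteration 1:
  f(0.480000) = -0.778346
  f(2.040000) = 0.819534
  x_2 = 2.040000 - 0.819534×(2.040000 - 0.480000)/(0.819534 - (-0.778346))
       = 1.239894
Iteration 2:
  f(2.040000) = 0.819534
  f(1.239894) = 0.172629
  x_3 = 1.239894 - 0.172629×(1.239894 - 2.040000)/(0.172629 - 0.819534)
       = 1.026383
Iteration 3:
  f(1.239894) = 0.172629
  f(1.026383) = -0.122000
  x_4 = 1.026383 - (-0.122000)×(1.026383 - 1.239894)/(-0.122000 - 0.172629)
       = 1.114794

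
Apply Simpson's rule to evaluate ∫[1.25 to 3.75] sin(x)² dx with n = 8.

f(x) = sin(x)²
a = 1.25, b = 3.75, n = 8
h = (b - a)/n = 0.312500

Simpson's rule: (h/3)[f(x₀) + 4f(x₁) + 2f(x₂) + ... + f(xₙ)]

x_0 = 1.2500, f(x_0) = 0.900572, coefficient = 1
x_1 = 1.5625, f(x_1) = 0.999931, coefficient = 4
x_2 = 1.8750, f(x_2) = 0.910280, coefficient = 2
x_3 = 2.1875, f(x_3) = 0.665512, coefficient = 4
x_4 = 2.5000, f(x_4) = 0.358169, coefficient = 2
x_5 = 2.8125, f(x_5) = 0.104448, coefficient = 4
x_6 = 3.1250, f(x_6) = 0.000275, coefficient = 2
x_7 = 3.4375, f(x_7) = 0.085035, coefficient = 4
x_8 = 3.7500, f(x_8) = 0.326682, coefficient = 1

I ≈ (0.312500/3) × 11.184409 = 1.165043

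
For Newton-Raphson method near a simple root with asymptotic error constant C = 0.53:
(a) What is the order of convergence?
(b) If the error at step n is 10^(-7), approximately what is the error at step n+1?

(a) Newton-Raphson has quadratic (order 2) convergence near simple roots.
    This means |e_{n+1}| ≈ C|e_n|².

(b) With |e_n| = 10^(-7) and C = 0.53:
    |e_{n+1}| ≈ 0.53 × (10^(-7))² = 0.53 × 10^(-14)

(a) 2 (quadratic); (b) |e_{n+1}| ≈ 5.300e-15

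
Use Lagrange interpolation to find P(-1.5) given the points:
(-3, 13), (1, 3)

Lagrange interpolation formula:
P(x) = Σ yᵢ × Lᵢ(x)
where Lᵢ(x) = Π_{j≠i} (x - xⱼ)/(xᵢ - xⱼ)

L_0(-1.5) = (-1.5 - 1)/(-3 - 1) = 0.625000
L_1(-1.5) = (-1.5 - (-3))/(1 - (-3)) = 0.375000

P(-1.5) = 13×L_0(-1.5) + 3×L_1(-1.5)
P(-1.5) = 9.250000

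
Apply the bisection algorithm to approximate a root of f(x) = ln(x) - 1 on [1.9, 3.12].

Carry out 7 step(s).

f(x) = ln(x) - 1
Initial interval: [1.9, 3.12]

Iteration 1:
  c_1 = (1.900000 + 3.120000)/2 = 2.510000
  f(c_1) = f(2.510000) = -0.079717
  f(a) × f(c) ≥ 0, new interval: [2.510000, 3.120000]
Iteration 2:
  c_2 = (2.510000 + 3.120000)/2 = 2.815000
  f(c_2) = f(2.815000) = 0.034962
  f(a) × f(c) < 0, new interval: [2.510000, 2.815000]
Iteration 3:
  c_3 = (2.510000 + 2.815000)/2 = 2.662500
  f(c_3) = f(2.662500) = -0.020734
  f(a) × f(c) ≥ 0, new interval: [2.662500, 2.815000]
Iteration 4:
  c_4 = (2.662500 + 2.815000)/2 = 2.738750
  f(c_4) = f(2.738750) = 0.007502
  f(a) × f(c) < 0, new interval: [2.662500, 2.738750]
Iteration 5:
  c_5 = (2.662500 + 2.738750)/2 = 2.700625
  f(c_5) = f(2.700625) = -0.006517
  f(a) × f(c) ≥ 0, new interval: [2.700625, 2.738750]
Iteration 6:
  c_6 = (2.700625 + 2.738750)/2 = 2.719687
  f(c_6) = f(2.719687) = 0.000517
  f(a) × f(c) < 0, new interval: [2.700625, 2.719687]
Iteration 7:
  c_7 = (2.700625 + 2.719687)/2 = 2.710156
  f(c_7) = f(2.710156) = -0.002994
  f(a) × f(c) ≥ 0, new interval: [2.710156, 2.719687]

After 7 iteration(s), the approximation is c_7 = 2.710156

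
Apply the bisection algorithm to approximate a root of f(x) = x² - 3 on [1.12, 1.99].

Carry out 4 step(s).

f(x) = x² - 3
Initial interval: [1.12, 1.99]

Iteration 1:
  c_1 = (1.120000 + 1.990000)/2 = 1.555000
  f(c_1) = f(1.555000) = -0.581975
  f(a) × f(c) ≥ 0, new interval: [1.555000, 1.990000]
Iteration 2:
  c_2 = (1.555000 + 1.990000)/2 = 1.772500
  f(c_2) = f(1.772500) = 0.141756
  f(a) × f(c) < 0, new interval: [1.555000, 1.772500]
Iteration 3:
  c_3 = (1.555000 + 1.772500)/2 = 1.663750
  f(c_3) = f(1.663750) = -0.231936
  f(a) × f(c) ≥ 0, new interval: [1.663750, 1.772500]
Iteration 4:
  c_4 = (1.663750 + 1.772500)/2 = 1.718125
  f(c_4) = f(1.718125) = -0.048046
  f(a) × f(c) ≥ 0, new interval: [1.718125, 1.772500]

After 4 iteration(s), the approximation is c_4 = 1.718125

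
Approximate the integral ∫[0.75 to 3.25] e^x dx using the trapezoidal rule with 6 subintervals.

f(x) = e^x
a = 0.75, b = 3.25, n = 6
h = (b - a)/n = 0.416667

Trapezoidal rule: (h/2)[f(x₀) + 2f(x₁) + 2f(x₂) + ... + f(xₙ)]

x_0 = 0.7500, f(x_0) = 2.117000, coefficient = 1
x_1 = 1.1667, f(x_1) = 3.211271, coefficient = 2
x_2 = 1.5833, f(x_2) = 4.871166, coefficient = 2
x_3 = 2.0000, f(x_3) = 7.389056, coefficient = 2
x_4 = 2.4167, f(x_4) = 11.208436, coefficient = 2
x_5 = 2.8333, f(x_5) = 17.002040, coefficient = 2
x_6 = 3.2500, f(x_6) = 25.790340, coefficient = 1

I ≈ (0.416667/2) × 115.271276 = 24.014849
Exact value: 23.673340
Error: 0.341509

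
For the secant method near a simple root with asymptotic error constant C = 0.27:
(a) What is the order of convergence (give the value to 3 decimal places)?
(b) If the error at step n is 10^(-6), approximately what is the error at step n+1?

(a) Secant method has superlinear convergence with order φ = (1+√5)/2 ≈ 1.618.
    This means |e_{n+1}| ≈ C|e_n|^1.618.

(b) With |e_n| = 10^(-6) and C = 0.27:
    |e_{n+1}| ≈ 0.27 × (10^(-6))^1.618 = 0.27 × 10^(-9.71)

(a) ≈ 1.618 (golden ratio); (b) |e_{n+1}| ≈ 5.286e-11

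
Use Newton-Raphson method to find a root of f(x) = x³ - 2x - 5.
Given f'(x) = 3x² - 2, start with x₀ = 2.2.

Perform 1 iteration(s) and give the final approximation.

f(x) = x³ - 2x - 5
f'(x) = 3x² - 2
x₀ = 2.2

Newton-Raphson formula: x_{n+1} = x_n - f(x_n)/f'(x_n)

Iteration 1:
  f(2.200000) = 1.248000
  f'(2.200000) = 12.520000
  x_1 = 2.200000 - 1.248000/12.520000 = 2.100319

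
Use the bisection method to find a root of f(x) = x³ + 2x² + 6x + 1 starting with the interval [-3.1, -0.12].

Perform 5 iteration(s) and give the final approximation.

f(x) = x³ + 2x² + 6x + 1
Initial interval: [-3.1, -0.12]

Iteration 1:
  c_1 = (-3.100000 + (-0.120000))/2 = -1.610000
  f(c_1) = f(-1.610000) = -7.649081
  f(a) × f(c) ≥ 0, new interval: [-1.610000, -0.120000]
Iteration 2:
  c_2 = (-1.610000 + (-0.120000))/2 = -0.865000
  f(c_2) = f(-0.865000) = -3.340765
  f(a) × f(c) ≥ 0, new interval: [-0.865000, -0.120000]
Iteration 3:
  c_3 = (-0.865000 + (-0.120000))/2 = -0.492500
  f(c_3) = f(-0.492500) = -1.589346
  f(a) × f(c) ≥ 0, new interval: [-0.492500, -0.120000]
Iteration 4:
  c_4 = (-0.492500 + (-0.120000))/2 = -0.306250
  f(c_4) = f(-0.306250) = -0.678645
  f(a) × f(c) ≥ 0, new interval: [-0.306250, -0.120000]
Iteration 5:
  c_5 = (-0.306250 + (-0.120000))/2 = -0.213125
  f(c_5) = f(-0.213125) = -0.197586
  f(a) × f(c) ≥ 0, new interval: [-0.213125, -0.120000]

After 5 iteration(s), the approximation is c_5 = -0.213125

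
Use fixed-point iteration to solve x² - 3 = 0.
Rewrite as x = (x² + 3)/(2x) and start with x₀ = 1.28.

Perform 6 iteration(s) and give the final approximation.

Equation: x² - 3 = 0
Fixed-point form: x = (x² + 3)/(2x)
x₀ = 1.28

x_1 = g(1.280000) = 1.811875
x_2 = g(1.811875) = 1.733809
x_3 = g(1.733809) = 1.732052
x_4 = g(1.732052) = 1.732051
x_5 = g(1.732051) = 1.732051
x_6 = g(1.732051) = 1.732051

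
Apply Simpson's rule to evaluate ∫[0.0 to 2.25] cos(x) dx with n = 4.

f(x) = cos(x)
a = 0.0, b = 2.25, n = 4
h = (b - a)/n = 0.562500

Simpson's rule: (h/3)[f(x₀) + 4f(x₁) + 2f(x₂) + ... + f(xₙ)]

x_0 = 0.0000, f(x_0) = 1.000000, coefficient = 1
x_1 = 0.5625, f(x_1) = 0.845924, coefficient = 4
x_2 = 1.1250, f(x_2) = 0.431177, coefficient = 2
x_3 = 1.6875, f(x_3) = -0.116439, coefficient = 4
x_4 = 2.2500, f(x_4) = -0.628174, coefficient = 1

I ≈ (0.562500/3) × 4.152122 = 0.778523
Exact value: 0.778073
Error: 0.000450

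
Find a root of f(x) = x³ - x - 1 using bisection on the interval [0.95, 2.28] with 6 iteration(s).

f(x) = x³ - x - 1
Initial interval: [0.95, 2.28]

Iteration 1:
  c_1 = (0.950000 + 2.280000)/2 = 1.615000
  f(c_1) = f(1.615000) = 1.597283
  f(a) × f(c) < 0, new interval: [0.950000, 1.615000]
Iteration 2:
  c_2 = (0.950000 + 1.615000)/2 = 1.282500
  f(c_2) = f(1.282500) = -0.173036
  f(a) × f(c) ≥ 0, new interval: [1.282500, 1.615000]
Iteration 3:
  c_3 = (1.282500 + 1.615000)/2 = 1.448750
  f(c_3) = f(1.448750) = 0.591997
  f(a) × f(c) < 0, new interval: [1.282500, 1.448750]
Iteration 4:
  c_4 = (1.282500 + 1.448750)/2 = 1.365625
  f(c_4) = f(1.365625) = 0.181172
  f(a) × f(c) < 0, new interval: [1.282500, 1.365625]
Iteration 5:
  c_5 = (1.282500 + 1.365625)/2 = 1.324062
  f(c_5) = f(1.324062) = -0.002794
  f(a) × f(c) ≥ 0, new interval: [1.324062, 1.365625]
Iteration 6:
  c_6 = (1.324062 + 1.365625)/2 = 1.344844
  f(c_6) = f(1.344844) = 0.087447
  f(a) × f(c) < 0, new interval: [1.324062, 1.344844]

After 6 iteration(s), the approximation is c_6 = 1.344844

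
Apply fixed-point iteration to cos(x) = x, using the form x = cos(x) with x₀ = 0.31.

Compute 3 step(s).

Equation: cos(x) = x
Fixed-point form: x = cos(x)
x₀ = 0.31

x_1 = g(0.310000) = 0.952334
x_2 = g(0.952334) = 0.579783
x_3 = g(0.579783) = 0.836581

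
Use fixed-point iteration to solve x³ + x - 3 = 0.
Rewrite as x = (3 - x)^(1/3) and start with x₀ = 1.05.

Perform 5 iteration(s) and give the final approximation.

Equation: x³ + x - 3 = 0
Fixed-point form: x = (3 - x)^(1/3)
x₀ = 1.05

x_1 = g(1.050000) = 1.249333
x_2 = g(1.249333) = 1.205224
x_3 = g(1.205224) = 1.215262
x_4 = g(1.215262) = 1.212993
x_5 = g(1.212993) = 1.213507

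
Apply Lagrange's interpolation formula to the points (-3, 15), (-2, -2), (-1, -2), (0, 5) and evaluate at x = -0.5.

Lagrange interpolation formula:
P(x) = Σ yᵢ × Lᵢ(x)
where Lᵢ(x) = Π_{j≠i} (x - xⱼ)/(xᵢ - xⱼ)

L_0(-0.5) = (-0.5 - (-2))/(-3 - (-2)) × (-0.5 - (-1))/(-3 - (-1)) × (-0.5 - 0)/(-3 - 0) = 0.062500
L_1(-0.5) = (-0.5 - (-3))/(-2 - (-3)) × (-0.5 - (-1))/(-2 - (-1)) × (-0.5 - 0)/(-2 - 0) = -0.312500
L_2(-0.5) = (-0.5 - (-3))/(-1 - (-3)) × (-0.5 - (-2))/(-1 - (-2)) × (-0.5 - 0)/(-1 - 0) = 0.937500
L_3(-0.5) = (-0.5 - (-3))/(0 - (-3)) × (-0.5 - (-2))/(0 - (-2)) × (-0.5 - (-1))/(0 - (-1)) = 0.312500

P(-0.5) = 15×L_0(-0.5) + (-2)×L_1(-0.5) + (-2)×L_2(-0.5) + 5×L_3(-0.5)
P(-0.5) = 1.250000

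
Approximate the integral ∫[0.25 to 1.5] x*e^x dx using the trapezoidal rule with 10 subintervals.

f(x) = x*e^x
a = 0.25, b = 1.5, n = 10
h = (b - a)/n = 0.125000

Trapezoidal rule: (h/2)[f(x₀) + 2f(x₁) + 2f(x₂) + ... + f(xₙ)]

x_0 = 0.2500, f(x_0) = 0.321006, coefficient = 1
x_1 = 0.3750, f(x_1) = 0.545622, coefficient = 2
x_2 = 0.5000, f(x_2) = 0.824361, coefficient = 2
x_3 = 0.6250, f(x_3) = 1.167654, coefficient = 2
x_4 = 0.7500, f(x_4) = 1.587750, coefficient = 2
x_5 = 0.8750, f(x_5) = 2.099016, coefficient = 2
x_6 = 1.0000, f(x_6) = 2.718282, coefficient = 2
x_7 = 1.1250, f(x_7) = 3.465244, coefficient = 2
x_8 = 1.2500, f(x_8) = 4.362929, coefficient = 2
x_9 = 1.3750, f(x_9) = 5.438230, coefficient = 2
x_10 = 1.5000, f(x_10) = 6.722534, coefficient = 1

I ≈ (0.125000/2) × 51.461714 = 3.216357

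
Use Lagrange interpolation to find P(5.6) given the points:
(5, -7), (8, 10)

Lagrange interpolation formula:
P(x) = Σ yᵢ × Lᵢ(x)
where Lᵢ(x) = Π_{j≠i} (x - xⱼ)/(xᵢ - xⱼ)

L_0(5.6) = (5.6 - 8)/(5 - 8) = 0.800000
L_1(5.6) = (5.6 - 5)/(8 - 5) = 0.200000

P(5.6) = (-7)×L_0(5.6) + 10×L_1(5.6)
P(5.6) = -3.600000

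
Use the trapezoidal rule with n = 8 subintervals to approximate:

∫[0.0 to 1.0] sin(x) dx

f(x) = sin(x)
a = 0.0, b = 1.0, n = 8
h = (b - a)/n = 0.125000

Trapezoidal rule: (h/2)[f(x₀) + 2f(x₁) + 2f(x₂) + ... + f(xₙ)]

x_0 = 0.0000, f(x_0) = 0.000000, coefficient = 1
x_1 = 0.1250, f(x_1) = 0.124675, coefficient = 2
x_2 = 0.2500, f(x_2) = 0.247404, coefficient = 2
x_3 = 0.3750, f(x_3) = 0.366273, coefficient = 2
x_4 = 0.5000, f(x_4) = 0.479426, coefficient = 2
x_5 = 0.6250, f(x_5) = 0.585097, coefficient = 2
x_6 = 0.7500, f(x_6) = 0.681639, coefficient = 2
x_7 = 0.8750, f(x_7) = 0.767544, coefficient = 2
x_8 = 1.0000, f(x_8) = 0.841471, coefficient = 1

I ≈ (0.125000/2) × 7.345584 = 0.459099
Exact value: 0.459698
Error: 0.000599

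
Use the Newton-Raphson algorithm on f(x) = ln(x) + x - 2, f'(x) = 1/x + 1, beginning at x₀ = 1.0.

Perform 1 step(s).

f(x) = ln(x) + x - 2
f'(x) = 1/x + 1
x₀ = 1.0

Newton-Raphson formula: x_{n+1} = x_n - f(x_n)/f'(x_n)

Iteration 1:
  f(1.000000) = -1.000000
  f'(1.000000) = 2.000000
  x_1 = 1.000000 - (-1.000000)/2.000000 = 1.500000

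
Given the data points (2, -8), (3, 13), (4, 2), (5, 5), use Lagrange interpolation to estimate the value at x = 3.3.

Lagrange interpolation formula:
P(x) = Σ yᵢ × Lᵢ(x)
where Lᵢ(x) = Π_{j≠i} (x - xⱼ)/(xᵢ - xⱼ)

L_0(3.3) = (3.3 - 3)/(2 - 3) × (3.3 - 4)/(2 - 4) × (3.3 - 5)/(2 - 5) = -0.059500
L_1(3.3) = (3.3 - 2)/(3 - 2) × (3.3 - 4)/(3 - 4) × (3.3 - 5)/(3 - 5) = 0.773500
L_2(3.3) = (3.3 - 2)/(4 - 2) × (3.3 - 3)/(4 - 3) × (3.3 - 5)/(4 - 5) = 0.331500
L_3(3.3) = (3.3 - 2)/(5 - 2) × (3.3 - 3)/(5 - 3) × (3.3 - 4)/(5 - 4) = -0.045500

P(3.3) = (-8)×L_0(3.3) + 13×L_1(3.3) + 2×L_2(3.3) + 5×L_3(3.3)
P(3.3) = 10.967000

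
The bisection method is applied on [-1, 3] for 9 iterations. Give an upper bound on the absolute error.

Bisection error bound: |error| ≤ (b-a)/2^n
|error| ≤ (3 - (-1))/2^9 = 4/2^9
|error| ≤ 0.0078125000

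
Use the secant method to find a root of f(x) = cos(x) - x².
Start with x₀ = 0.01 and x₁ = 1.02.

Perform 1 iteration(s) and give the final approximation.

f(x) = cos(x) - x²
x₀ = 0.01, x₁ = 1.02

Secant formula: x_{n+1} = x_n - f(x_n)(x_n - x_{n-1})/(f(x_n) - f(x_{n-1}))

Iteration 1:
  f(0.010000) = 0.999850
  f(1.020000) = -0.517034
  x_2 = 1.020000 - (-0.517034)×(1.020000 - 0.010000)/(-0.517034 - 0.999850)
       = 0.675739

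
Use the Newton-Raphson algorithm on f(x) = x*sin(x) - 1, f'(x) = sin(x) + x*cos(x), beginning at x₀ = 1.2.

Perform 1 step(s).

f(x) = x*sin(x) - 1
f'(x) = sin(x) + x*cos(x)
x₀ = 1.2

Newton-Raphson formula: x_{n+1} = x_n - f(x_n)/f'(x_n)

Iteration 1:
  f(1.200000) = 0.118447
  f'(1.200000) = 1.366868
  x_1 = 1.200000 - 0.118447/1.366868 = 1.113344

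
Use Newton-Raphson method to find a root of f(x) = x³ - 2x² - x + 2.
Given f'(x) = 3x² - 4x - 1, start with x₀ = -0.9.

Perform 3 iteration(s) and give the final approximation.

f(x) = x³ - 2x² - x + 2
f'(x) = 3x² - 4x - 1
x₀ = -0.9

Newton-Raphson formula: x_{n+1} = x_n - f(x_n)/f'(x_n)

Iteration 1:
  f(-0.900000) = 0.551000
  f'(-0.900000) = 5.030000
  x_1 = -0.900000 - 0.551000/5.030000 = -1.009543
Iteration 2:
  f(-1.009543) = -0.057713
  f'(-1.009543) = 6.095701
  x_2 = -1.009543 - (-0.057713)/6.095701 = -1.000075
Iteration 3:
  f(-1.000075) = -0.000450
  f'(-1.000075) = 6.000750
  x_3 = -1.000075 - (-0.000450)/6.000750 = -1.000000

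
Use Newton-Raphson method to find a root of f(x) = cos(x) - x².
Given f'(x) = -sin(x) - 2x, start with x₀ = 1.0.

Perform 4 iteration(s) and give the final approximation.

f(x) = cos(x) - x²
f'(x) = -sin(x) - 2x
x₀ = 1.0

Newton-Raphson formula: x_{n+1} = x_n - f(x_n)/f'(x_n)

Iteration 1:
  f(1.000000) = -0.459698
  f'(1.000000) = -2.841471
  x_1 = 1.000000 - (-0.459698)/(-2.841471) = 0.838218
Iteration 2:
  f(0.838218) = -0.033822
  f'(0.838218) = -2.419890
  x_2 = 0.838218 - (-0.033822)/(-2.419890) = 0.824242
Iteration 3:
  f(0.824242) = -0.000261
  f'(0.824242) = -2.382517
  x_3 = 0.824242 - (-0.000261)/(-2.382517) = 0.824132
Iteration 4:
  f(0.824132) = 0.000000
  f'(0.824132) = -2.382223
  x_4 = 0.824132 - 0.000000/(-2.382223) = 0.824132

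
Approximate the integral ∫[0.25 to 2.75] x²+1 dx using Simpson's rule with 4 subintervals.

f(x) = x²+1
a = 0.25, b = 2.75, n = 4
h = (b - a)/n = 0.625000

Simpson's rule: (h/3)[f(x₀) + 4f(x₁) + 2f(x₂) + ... + f(xₙ)]

x_0 = 0.2500, f(x_0) = 1.062500, coefficient = 1
x_1 = 0.8750, f(x_1) = 1.765625, coefficient = 4
x_2 = 1.5000, f(x_2) = 3.250000, coefficient = 2
x_3 = 2.1250, f(x_3) = 5.515625, coefficient = 4
x_4 = 2.7500, f(x_4) = 8.562500, coefficient = 1

I ≈ (0.625000/3) × 45.250000 = 9.427083
Exact value: 9.427083
Error: 0.000000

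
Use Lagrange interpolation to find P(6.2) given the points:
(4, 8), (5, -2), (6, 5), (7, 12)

Lagrange interpolation formula:
P(x) = Σ yᵢ × Lᵢ(x)
where Lᵢ(x) = Π_{j≠i} (x - xⱼ)/(xᵢ - xⱼ)

L_0(6.2) = (6.2 - 5)/(4 - 5) × (6.2 - 6)/(4 - 6) × (6.2 - 7)/(4 - 7) = 0.032000
L_1(6.2) = (6.2 - 4)/(5 - 4) × (6.2 - 6)/(5 - 6) × (6.2 - 7)/(5 - 7) = -0.176000
L_2(6.2) = (6.2 - 4)/(6 - 4) × (6.2 - 5)/(6 - 5) × (6.2 - 7)/(6 - 7) = 1.056000
L_3(6.2) = (6.2 - 4)/(7 - 4) × (6.2 - 5)/(7 - 5) × (6.2 - 6)/(7 - 6) = 0.088000

P(6.2) = 8×L_0(6.2) + (-2)×L_1(6.2) + 5×L_2(6.2) + 12×L_3(6.2)
P(6.2) = 6.944000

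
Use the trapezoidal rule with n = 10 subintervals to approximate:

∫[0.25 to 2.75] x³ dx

f(x) = x³
a = 0.25, b = 2.75, n = 10
h = (b - a)/n = 0.250000

Trapezoidal rule: (h/2)[f(x₀) + 2f(x₁) + 2f(x₂) + ... + f(xₙ)]

x_0 = 0.2500, f(x_0) = 0.015625, coefficient = 1
x_1 = 0.5000, f(x_1) = 0.125000, coefficient = 2
x_2 = 0.7500, f(x_2) = 0.421875, coefficient = 2
x_3 = 1.0000, f(x_3) = 1.000000, coefficient = 2
x_4 = 1.2500, f(x_4) = 1.953125, coefficient = 2
x_5 = 1.5000, f(x_5) = 3.375000, coefficient = 2
x_6 = 1.7500, f(x_6) = 5.359375, coefficient = 2
x_7 = 2.0000, f(x_7) = 8.000000, coefficient = 2
x_8 = 2.2500, f(x_8) = 11.390625, coefficient = 2
x_9 = 2.5000, f(x_9) = 15.625000, coefficient = 2
x_10 = 2.7500, f(x_10) = 20.796875, coefficient = 1

I ≈ (0.250000/2) × 115.312500 = 14.414062
Exact value: 14.296875
Error: 0.117188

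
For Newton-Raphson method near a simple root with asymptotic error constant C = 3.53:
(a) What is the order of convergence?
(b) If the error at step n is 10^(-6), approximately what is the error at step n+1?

(a) Newton-Raphson has quadratic (order 2) convergence near simple roots.
    This means |e_{n+1}| ≈ C|e_n|².

(b) With |e_n| = 10^(-6) and C = 3.53:
    |e_{n+1}| ≈ 3.53 × (10^(-6))² = 3.53 × 10^(-12)

(a) 2 (quadratic); (b) |e_{n+1}| ≈ 3.530e-12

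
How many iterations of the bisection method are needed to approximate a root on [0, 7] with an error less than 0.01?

We need (b-a)/2^n ≤ 0.01
(7 - 0)/2^n ≤ 0.01
7/2^n ≤ 0.01
2^n ≥ 700
n ≥ log₂(700) = 9.45
n ≥ 10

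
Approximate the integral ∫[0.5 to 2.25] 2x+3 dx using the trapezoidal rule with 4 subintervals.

f(x) = 2x+3
a = 0.5, b = 2.25, n = 4
h = (b - a)/n = 0.437500

Trapezoidal rule: (h/2)[f(x₀) + 2f(x₁) + 2f(x₂) + ... + f(xₙ)]

x_0 = 0.5000, f(x_0) = 4.000000, coefficient = 1
x_1 = 0.9375, f(x_1) = 4.875000, coefficient = 2
x_2 = 1.3750, f(x_2) = 5.750000, coefficient = 2
x_3 = 1.8125, f(x_3) = 6.625000, coefficient = 2
x_4 = 2.2500, f(x_4) = 7.500000, coefficient = 1

I ≈ (0.437500/2) × 46.000000 = 10.062500
Exact value: 10.062500
Error: 0.000000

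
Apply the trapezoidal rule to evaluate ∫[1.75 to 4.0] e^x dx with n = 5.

f(x) = e^x
a = 1.75, b = 4.0, n = 5
h = (b - a)/n = 0.450000

Trapezoidal rule: (h/2)[f(x₀) + 2f(x₁) + 2f(x₂) + ... + f(xₙ)]

x_0 = 1.7500, f(x_0) = 5.754603, coefficient = 1
x_1 = 2.2000, f(x_1) = 9.025013, coefficient = 2
x_2 = 2.6500, f(x_2) = 14.154039, coefficient = 2
x_3 = 3.1000, f(x_3) = 22.197951, coefficient = 2
x_4 = 3.5500, f(x_4) = 34.813317, coefficient = 2
x_5 = 4.0000, f(x_5) = 54.598150, coefficient = 1

I ≈ (0.450000/2) × 220.733395 = 49.665014
Exact value: 48.843547
Error: 0.821466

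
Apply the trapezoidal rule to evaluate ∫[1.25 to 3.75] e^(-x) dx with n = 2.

f(x) = e^(-x)
a = 1.25, b = 3.75, n = 2
h = (b - a)/n = 1.250000

Trapezoidal rule: (h/2)[f(x₀) + 2f(x₁) + 2f(x₂) + ... + f(xₙ)]

x_0 = 1.2500, f(x_0) = 0.286505, coefficient = 1
x_1 = 2.5000, f(x_1) = 0.082085, coefficient = 2
x_2 = 3.7500, f(x_2) = 0.023518, coefficient = 1

I ≈ (1.250000/2) × 0.474193 = 0.296370
Exact value: 0.262987
Error: 0.033383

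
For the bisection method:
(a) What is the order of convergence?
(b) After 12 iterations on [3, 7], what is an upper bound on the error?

(a) Bisection has linear (order 1) convergence; the error is halved each step.

(b) Error bound = (b-a)/2^n = (7 - 3)/2^{12}
    = 4/2^{12}

(a) 1 (linear); (b) error ≤ 9.77e-04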